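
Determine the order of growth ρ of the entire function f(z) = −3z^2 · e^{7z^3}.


M(r) = max_{|z|=r} |-3|·|z|^2·|e^{7z^3}| = 3·r^2 · e^{7r^3} (the factors attain their maxima compatibly on |z|=r). Then log M(r) = log 3 + 2·log r + 7r^3, dominated by the last term, so log log M(r) ~ 3·log r. The polynomial factor -3z^2 contributes only a log r term and does not affect the order. ρ = 3.
Therefore ρ = 3.

Order ρ = 3.


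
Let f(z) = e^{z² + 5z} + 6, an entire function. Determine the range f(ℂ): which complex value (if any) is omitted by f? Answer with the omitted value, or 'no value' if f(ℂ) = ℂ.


Little Picard bounds the complement of f(ℂ) to at most one point.
The exponent g(z) = z² + 5z is a nonconstant polynomial, hence surjective onto ℂ. So e^{g(z)} takes every value in {e^w : w ∈ ℂ} = ℂ ∖ {0}. Adding 6 shifts the range to ℂ ∖ {6}. f omits exactly 6.

Omitted value: 6.


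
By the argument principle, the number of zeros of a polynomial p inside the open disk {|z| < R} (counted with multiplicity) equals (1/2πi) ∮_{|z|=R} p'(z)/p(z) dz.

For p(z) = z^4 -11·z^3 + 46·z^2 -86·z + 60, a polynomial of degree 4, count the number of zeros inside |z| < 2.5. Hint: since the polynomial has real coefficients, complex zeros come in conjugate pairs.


The zeros of p are: 3, (3 + 1i), (3 - 1i), 2.
Their magnitudes are: 3, 3.162, 3.162, 2.
Zeros with |z| < R = 2.5: 2.
Count = 1.
By the argument principle, (1/2πi) ∮_{|z|=R} p'(z)/p(z) dz equals exactly this count.

Number of zeros inside |z| < 2.5: 1.


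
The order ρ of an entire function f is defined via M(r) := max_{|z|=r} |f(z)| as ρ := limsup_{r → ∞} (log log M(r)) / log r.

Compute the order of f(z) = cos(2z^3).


Write cos(w) = (e^{iw} ± e^{−iw})/(2 or 2i), so |cos(w)| ≤ e^{|w|}. With w = 2z^3, |w| ≤ 2r^3 + 0 on |z|=r, giving M(r) ≤ e^{2r^3 + 0} and ρ ≤ 3. For the lower bound, choose z on |z|=r with 2z^3 purely imaginary of modulus 2r^3; then |cos(2z^3)| grows like e^{2r^3}/2, so ρ ≥ 3. Hence ρ = 3.
Therefore ρ = 3.

Order ρ = 3.


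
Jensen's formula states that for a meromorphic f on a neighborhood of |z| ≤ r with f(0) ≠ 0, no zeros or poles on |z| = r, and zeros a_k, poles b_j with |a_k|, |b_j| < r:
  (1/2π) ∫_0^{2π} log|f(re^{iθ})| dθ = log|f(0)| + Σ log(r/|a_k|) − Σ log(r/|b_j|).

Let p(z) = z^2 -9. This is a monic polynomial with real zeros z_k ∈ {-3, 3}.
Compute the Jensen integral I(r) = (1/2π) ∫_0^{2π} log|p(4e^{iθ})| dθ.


Zeros: -3, 3; r = 4.
Inside |z| < r: -3, 3. Outside (|z| ≥ r): ∅.
p(0) = -9, so log|p(0)| = log(9) = 2.1972.
Apply Jensen: I(r) = log|p(0)| + Σ_k log(r/|z_k|), summed over zeros inside |z| < r.
  log(r/|z_k|) for z_k = -3: log(4/3) = 0.2877
  log(r/|z_k|) for z_k = 3: log(4/3) = 0.2877
Sum over inside zeros: 0.5754.
I(r) = log|p(0)| + (inside sum) = 2.1972 + 0.5754 = 2.7726.
Closed form (all zeros inside, monic): I(r) = n·log(r) = 2·log(4) = 2.7726. ✓

I(r) ≈ 2.7726.


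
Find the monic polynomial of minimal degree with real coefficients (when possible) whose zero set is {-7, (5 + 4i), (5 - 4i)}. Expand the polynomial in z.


The polynomial is p(z) = ∏_{α ∈ S} (z − α), where S = {-7, (5 + 4i), (5 - 4i)}.
Expanding the product yields: p(z) = z^3 -3·z^2 -29·z + 287.
Note conjugate pairs combine to real quadratics: (z − (5+4i))(z − (5−4i)) = z² − 10z + 41.
The resulting polynomial has degree 3 and real coefficients as required.

p(z) = z^3 -3·z^2 -29·z + 287.


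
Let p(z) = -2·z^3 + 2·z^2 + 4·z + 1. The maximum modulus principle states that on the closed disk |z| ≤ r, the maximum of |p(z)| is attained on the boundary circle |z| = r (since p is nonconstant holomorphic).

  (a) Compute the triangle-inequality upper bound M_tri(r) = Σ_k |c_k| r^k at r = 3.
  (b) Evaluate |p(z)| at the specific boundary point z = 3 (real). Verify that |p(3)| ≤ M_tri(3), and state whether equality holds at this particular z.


Coefficients: c_0 = 1, c_1 = 4, c_2 = 2, c_3 = -2. Radius r = 3.
Part (a). Triangle bound: M_tri(r) = Σ_k |c_k| r^k
  = |1|·3^0 + |4|·3^1 + |2|·3^2 + |-2|·3^3
  = 1 + 12 + 18 + 54 = 85.
This bounds M(r) := max_{|z|=r} |p(z)| from above; equality holds iff all terms c_k z^k can be made to align in phase at a single z on |z|=r.
Part (b). At z = 3 (real, on the circle |z| = r):
  p(3) = (1)·3^0 + (4)·3^1 + (2)·3^2 + (-2)·3^3 = -23.
  |p(3)| = 23.
Check: |p(3)| = 23 ≤ 85 = M_tri(3). ✓ Equality does not hold at z = 3 (the coefficients have mixed signs, so the terms do not all align in phase there).

M_tri(3) = 85; |p(3)| = 23; equality at z=3: no.


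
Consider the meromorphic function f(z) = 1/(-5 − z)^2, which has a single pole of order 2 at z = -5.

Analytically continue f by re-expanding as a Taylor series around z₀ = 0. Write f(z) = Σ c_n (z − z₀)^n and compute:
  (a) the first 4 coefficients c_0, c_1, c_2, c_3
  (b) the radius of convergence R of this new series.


Let w = z − z₀, so z = z₀ + w.
Then -5 − z = -5 − (z₀ + w) = (-5 − z₀) − w = -5 − w.
f(z) = 1/(-5 − w)^2 = (1/(-5)^2) · (1 − w/(-5))^{−2}.
By the binomial series (1−u)^{−2} = Σ_{n≥0} C(n+1, 1) u^n for |u|<1, with u = w/(-5):
  c_n = C(n+1, 1) / (-5)^(n+2).
  c_0 = 1/(-5)^2 = 1/25.
  c_1 = 2/(-5)^3 = -2/125.
  c_2 = 3/(-5)^4 = 3/625.
  c_3 = 4/(-5)^5 = -4/3125.
The series is valid for |w/d| < 1, i.e. |z − z₀| < |d|.
Radius of convergence: R = |-5 − z₀| = |-5| = 5 (distance from z₀ to the singularity z = -5).

c_0 = 1/25, c_1 = -2/125, c_2 = 3/625, c_3 = -4/3125; R = 5.


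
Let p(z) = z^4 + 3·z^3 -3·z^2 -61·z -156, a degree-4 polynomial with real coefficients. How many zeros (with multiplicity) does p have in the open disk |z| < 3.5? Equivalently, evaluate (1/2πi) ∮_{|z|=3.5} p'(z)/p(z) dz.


The zeros of p are: -3, (-2 + 3i), (-2 - 3i), 4.
Their magnitudes are: 3, 3.606, 3.606, 4.
Zeros with |z| < R = 3.5: -3.
Count = 1.
By the argument principle, (1/2πi) ∮_{|z|=R} p'(z)/p(z) dz equals exactly this count.

Number of zeros inside |z| < 3.5: 1.


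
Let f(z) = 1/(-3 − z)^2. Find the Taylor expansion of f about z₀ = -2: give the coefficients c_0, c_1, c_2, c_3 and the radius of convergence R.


Let w = z − z₀, so z = z₀ + w.
Then -3 − z = -3 − (z₀ + w) = (-3 − z₀) − w = -1 − w.
f(z) = 1/(-1 − w)^2 = (1/(-1)^2) · (1 − w/(-1))^{−2}.
By the binomial series (1−u)^{−2} = Σ_{n≥0} C(n+1, 1) u^n for |u|<1, with u = w/(-1):
  c_n = C(n+1, 1) / (-1)^(n+2).
  c_0 = 1/(-1)^2 = 1.
  c_1 = 2/(-1)^3 = -2.
  c_2 = 3/(-1)^4 = 3.
  c_3 = 4/(-1)^5 = -4.
The series is valid for |w/d| < 1, i.e. |z − z₀| < |d|.
Radius of convergence: R = |-3 − z₀| = |-1| = 1 (distance from z₀ to the singularity z = -3).

c_0 = 1, c_1 = -2, c_2 = 3, c_3 = -4; R = 1.


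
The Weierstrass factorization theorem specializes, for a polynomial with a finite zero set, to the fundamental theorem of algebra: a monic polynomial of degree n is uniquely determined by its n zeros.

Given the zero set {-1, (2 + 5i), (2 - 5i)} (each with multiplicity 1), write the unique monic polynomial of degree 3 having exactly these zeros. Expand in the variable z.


The polynomial is p(z) = ∏_{α ∈ S} (z − α), where S = {-1, (2 + 5i), (2 - 5i)}.
Expanding the product yields: p(z) = z^3 -3·z^2 + 25·z + 29.
Note conjugate pairs combine to real quadratics: (z − (2+5i))(z − (2−5i)) = z² − 4z + 29.
The resulting polynomial has degree 3 and real coefficients as required.

p(z) = z^3 -3·z^2 + 25·z + 29.


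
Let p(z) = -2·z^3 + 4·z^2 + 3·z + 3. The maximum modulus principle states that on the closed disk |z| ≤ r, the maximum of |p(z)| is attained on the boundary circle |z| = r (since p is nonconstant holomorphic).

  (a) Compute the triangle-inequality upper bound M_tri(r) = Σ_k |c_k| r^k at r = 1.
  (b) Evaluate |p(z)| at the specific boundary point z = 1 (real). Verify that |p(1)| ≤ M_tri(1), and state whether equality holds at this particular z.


Coefficients: c_0 = 3, c_1 = 3, c_2 = 4, c_3 = -2. Radius r = 1.
Part (a). Triangle bound: M_tri(r) = Σ_k |c_k| r^k
  = |3|·1^0 + |3|·1^1 + |4|·1^2 + |-2|·1^3
  = 3 + 3 + 4 + 2 = 12.
This bounds M(r) := max_{|z|=r} |p(z)| from above; equality holds iff all terms c_k z^k can be made to align in phase at a single z on |z|=r.
Part (b). At z = 1 (real, on the circle |z| = r):
  p(1) = (3)·1^0 + (3)·1^1 + (4)·1^2 + (-2)·1^3 = 8.
  |p(1)| = 8.
Check: |p(1)| = 8 ≤ 12 = M_tri(1). ✓ Equality does not hold at z = 1 (the coefficients have mixed signs, so the terms do not all align in phase there).

M_tri(1) = 12; |p(1)| = 8; equality at z=1: no.


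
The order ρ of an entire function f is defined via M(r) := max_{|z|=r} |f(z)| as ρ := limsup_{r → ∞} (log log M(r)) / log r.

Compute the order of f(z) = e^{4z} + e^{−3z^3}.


Each summand is entire of order 1 and 3 respectively (as in the single-exponential case). The order of a sum is at most the max of the orders, so ρ ≤ 3. For the lower bound: on |z|=r choose arg z so that -3z^3 is real positive; then |e^{-3z^3}| = e^{3r^3} while |e^{4z}| ≤ e^{4r^1} = o(e^{3r^3}). So |f| ≥ e^{3r^3}(1 − o(1)) and ρ ≥ 3. Hence ρ = max(1, 3) = 3.
Therefore ρ = 3.

Order ρ = 3.


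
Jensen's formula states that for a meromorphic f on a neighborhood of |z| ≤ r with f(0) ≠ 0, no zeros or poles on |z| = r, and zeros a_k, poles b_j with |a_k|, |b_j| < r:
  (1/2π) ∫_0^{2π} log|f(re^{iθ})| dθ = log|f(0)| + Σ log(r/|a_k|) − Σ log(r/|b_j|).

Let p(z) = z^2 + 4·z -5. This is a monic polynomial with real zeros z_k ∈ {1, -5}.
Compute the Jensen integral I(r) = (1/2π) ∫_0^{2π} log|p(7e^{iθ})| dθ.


Zeros: -5, 1; r = 7.
Inside |z| < r: -5, 1. Outside (|z| ≥ r): ∅.
p(0) = -5, so log|p(0)| = log(5) = 1.6094.
Apply Jensen: I(r) = log|p(0)| + Σ_k log(r/|z_k|), summed over zeros inside |z| < r.
  log(r/|z_k|) for z_k = 1: log(7/1) = 1.9459
  log(r/|z_k|) for z_k = -5: log(7/5) = 0.3365
Sum over inside zeros: 2.2824.
I(r) = log|p(0)| + (inside sum) = 1.6094 + 2.2824 = 3.8918.
Closed form (all zeros inside, monic): I(r) = n·log(r) = 2·log(7) = 3.8918. ✓

I(r) ≈ 3.8918.


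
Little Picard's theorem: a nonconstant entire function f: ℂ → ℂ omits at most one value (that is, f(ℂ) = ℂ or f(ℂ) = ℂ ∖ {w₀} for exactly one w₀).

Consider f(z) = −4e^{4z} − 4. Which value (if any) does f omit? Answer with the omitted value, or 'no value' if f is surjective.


Little Picard bounds the complement of f(ℂ) to at most one point.
e^{4z} is never zero on ℂ, so -4·e^{4z} takes every value in ℂ ∖ {0}. Adding -4 shifts the range to ℂ ∖ {-4}. Thus f omits exactly the value -4.

Omitted value: -4.


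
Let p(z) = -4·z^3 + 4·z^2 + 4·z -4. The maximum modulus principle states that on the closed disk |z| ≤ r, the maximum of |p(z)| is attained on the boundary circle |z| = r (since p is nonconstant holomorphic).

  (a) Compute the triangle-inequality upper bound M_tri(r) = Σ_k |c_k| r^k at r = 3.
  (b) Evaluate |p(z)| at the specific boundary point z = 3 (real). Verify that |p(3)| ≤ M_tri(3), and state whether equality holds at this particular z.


Coefficients: c_0 = -4, c_1 = 4, c_2 = 4, c_3 = -4. Radius r = 3.
Part (a). Triangle bound: M_tri(r) = Σ_k |c_k| r^k
  = |-4|·3^0 + |4|·3^1 + |4|·3^2 + |-4|·3^3
  = 4 + 12 + 36 + 108 = 160.
This bounds M(r) := max_{|z|=r} |p(z)| from above; equality holds iff all terms c_k z^k can be made to align in phase at a single z on |z|=r.
Part (b). At z = 3 (real, on the circle |z| = r):
  p(3) = (-4)·3^0 + (4)·3^1 + (4)·3^2 + (-4)·3^3 = -64.
  |p(3)| = 64.
Check: |p(3)| = 64 ≤ 160 = M_tri(3). ✓ Equality does not hold at z = 3 (the coefficients have mixed signs, so the terms do not all align in phase there).

M_tri(3) = 160; |p(3)| = 64; equality at z=3: no.


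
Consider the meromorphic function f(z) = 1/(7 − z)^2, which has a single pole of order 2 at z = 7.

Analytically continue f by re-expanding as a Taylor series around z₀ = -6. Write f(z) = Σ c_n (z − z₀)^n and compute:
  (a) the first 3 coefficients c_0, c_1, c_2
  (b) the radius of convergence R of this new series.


Let w = z − z₀, so z = z₀ + w.
Then 7 − z = 7 − (z₀ + w) = (7 − z₀) − w = 13 − w.
f(z) = 1/(13 − w)^2 = (1/(13)^2) · (1 − w/(13))^{−2}.
By the binomial series (1−u)^{−2} = Σ_{n≥0} C(n+1, 1) u^n for |u|<1, with u = w/(13):
  c_n = C(n+1, 1) / (13)^(n+2).
  c_0 = 1/(13)^2 = 1/169.
  c_1 = 2/(13)^3 = 2/2197.
  c_2 = 3/(13)^4 = 3/28561.
The series is valid for |w/d| < 1, i.e. |z − z₀| < |d|.
Radius of convergence: R = |7 − z₀| = |13| = 13 (distance from z₀ to the singularity z = 7).

c_0 = 1/169, c_1 = 2/2197, c_2 = 3/28561; R = 13.


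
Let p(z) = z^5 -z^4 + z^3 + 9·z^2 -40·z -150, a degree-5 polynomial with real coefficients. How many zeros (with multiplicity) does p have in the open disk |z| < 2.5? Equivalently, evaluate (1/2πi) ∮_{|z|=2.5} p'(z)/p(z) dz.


The zeros of p are: (-2 + 1i), (-2 - 1i), (1 + 3i), (1 - 3i), 3.
Their magnitudes are: 2.236, 2.236, 3.162, 3.162, 3.
Zeros with |z| < R = 2.5: (-2 + 1i), (-2 - 1i).
Count = 2.
By the argument principle, (1/2πi) ∮_{|z|=R} p'(z)/p(z) dz equals exactly this count.

Number of zeros inside |z| < 2.5: 2.


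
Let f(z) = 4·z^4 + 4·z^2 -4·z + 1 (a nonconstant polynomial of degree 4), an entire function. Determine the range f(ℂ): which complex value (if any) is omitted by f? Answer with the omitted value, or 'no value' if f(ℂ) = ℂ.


Little Picard bounds the complement of f(ℂ) to at most one point.
For every w ∈ ℂ, the equation p(z) − w = 0 is a nonconstant polynomial in z and hence has at least one root by the fundamental theorem of algebra. So p is surjective onto ℂ, omitting no value.

Omitted value: no value.


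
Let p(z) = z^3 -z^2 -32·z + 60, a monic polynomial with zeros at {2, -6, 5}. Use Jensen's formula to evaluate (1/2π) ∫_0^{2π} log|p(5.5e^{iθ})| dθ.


Zeros: -6, 2, 5; r = 5.5.
Inside |z| < r: 2, 5. Outside (|z| ≥ r): -6.
p(0) = 60, so log|p(0)| = log(60) = 4.0943.
Apply Jensen: I(r) = log|p(0)| + Σ_k log(r/|z_k|), summed over zeros inside |z| < r.
  log(r/|z_k|) for z_k = 2: log(5.5/2) = 1.0116
  log(r/|z_k|) for z_k = 5: log(5.5/5) = 0.0953
  Outside zeros (-6) contribute nothing to the Jensen sum.
Sum over inside zeros: 1.1069.
I(r) = log|p(0)| + (inside sum) = 4.0943 + 1.1069 = 5.2013.
Note: since some zeros are outside |z| ≤ r, the simplified n·log(r) form does NOT apply — only the inside zeros contribute.

I(r) ≈ 5.2013.


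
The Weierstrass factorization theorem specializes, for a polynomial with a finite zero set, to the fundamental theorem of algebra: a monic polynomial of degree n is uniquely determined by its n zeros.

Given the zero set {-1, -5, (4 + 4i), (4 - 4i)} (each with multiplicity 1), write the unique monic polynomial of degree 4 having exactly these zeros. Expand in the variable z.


The polynomial is p(z) = ∏_{α ∈ S} (z − α), where S = {-1, -5, (4 + 4i), (4 - 4i)}.
Expanding the product yields: p(z) = z^4 -2·z^3 -11·z^2 + 152·z + 160.
Note conjugate pairs combine to real quadratics: (z − (4+4i))(z − (4−4i)) = z² − 8z + 32.
The resulting polynomial has degree 4 and real coefficients as required.

p(z) = z^4 -2·z^3 -11·z^2 + 152·z + 160.


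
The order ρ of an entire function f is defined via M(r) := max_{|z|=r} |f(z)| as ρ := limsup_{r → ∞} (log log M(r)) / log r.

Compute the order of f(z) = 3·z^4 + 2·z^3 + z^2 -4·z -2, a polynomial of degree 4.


|f(z)| ≤ Σ|c_k|·r^k = O(r^4) as r → ∞. Polynomial growth is O(e^{r^ε}) for every ε > 0 (since r^4/e^{r^ε} → 0), so ρ ≤ ε for all ε > 0, i.e. ρ = 0. Every nonconstant polynomial has order 0.
Therefore ρ = 0.

Order ρ = 0.


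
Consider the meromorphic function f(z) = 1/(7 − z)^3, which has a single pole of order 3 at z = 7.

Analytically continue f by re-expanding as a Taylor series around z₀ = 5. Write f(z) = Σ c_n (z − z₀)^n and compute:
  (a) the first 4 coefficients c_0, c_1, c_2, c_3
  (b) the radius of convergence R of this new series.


Let w = z − z₀, so z = z₀ + w.
Then 7 − z = 7 − (z₀ + w) = (7 − z₀) − w = 2 − w.
f(z) = 1/(2 − w)^3 = (1/(2)^3) · (1 − w/(2))^{−3}.
By the binomial series (1−u)^{−3} = Σ_{n≥0} C(n+2, 2) u^n for |u|<1, with u = w/(2):
  c_n = C(n+2, 2) / (2)^(n+3).
  c_0 = 1/(2)^3 = 1/8.
  c_1 = 3/(2)^4 = 3/16.
  c_2 = 6/(2)^5 = 3/16.
  c_3 = 10/(2)^6 = 5/32.
The series is valid for |w/d| < 1, i.e. |z − z₀| < |d|.
Radius of convergence: R = |7 − z₀| = |2| = 2 (distance from z₀ to the singularity z = 7).

c_0 = 1/8, c_1 = 3/16, c_2 = 3/16, c_3 = 5/32; R = 2.


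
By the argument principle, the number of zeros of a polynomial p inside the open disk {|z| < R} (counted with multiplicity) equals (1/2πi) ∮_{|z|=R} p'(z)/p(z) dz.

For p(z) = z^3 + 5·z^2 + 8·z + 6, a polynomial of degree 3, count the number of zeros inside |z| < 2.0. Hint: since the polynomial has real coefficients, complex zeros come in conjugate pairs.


The zeros of p are: (-1 + 1i), (-1 - 1i), -3.
Their magnitudes are: 1.414, 1.414, 3.
Zeros with |z| < R = 2.0: (-1 + 1i), (-1 - 1i).
Count = 2.
By the argument principle, (1/2πi) ∮_{|z|=R} p'(z)/p(z) dz equals exactly this count.

Number of zeros inside |z| < 2.0: 2.


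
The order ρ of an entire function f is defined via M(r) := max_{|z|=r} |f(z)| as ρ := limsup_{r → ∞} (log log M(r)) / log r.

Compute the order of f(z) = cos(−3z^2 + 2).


Write cos(w) = (e^{iw} ± e^{−iw})/(2 or 2i), so |cos(w)| ≤ e^{|w|}. With w = −3z^2 + 2, |w| ≤ 3r^2 + 2 on |z|=r, giving M(r) ≤ e^{3r^2 + 2} and ρ ≤ 2. For the lower bound, choose z on |z|=r with -3z^2 purely imaginary of modulus 3r^2; then |cos(−3z^2 + 2)| grows like e^{3r^2}/2, so ρ ≥ 2. Hence ρ = 2.
Therefore ρ = 2.

Order ρ = 2.


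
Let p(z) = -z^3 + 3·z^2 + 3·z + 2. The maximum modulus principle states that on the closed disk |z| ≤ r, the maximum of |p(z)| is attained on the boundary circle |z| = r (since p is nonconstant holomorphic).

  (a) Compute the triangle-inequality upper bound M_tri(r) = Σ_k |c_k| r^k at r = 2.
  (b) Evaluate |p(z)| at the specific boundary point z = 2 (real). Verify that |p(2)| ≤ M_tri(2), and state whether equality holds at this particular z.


Coefficients: c_0 = 2, c_1 = 3, c_2 = 3, c_3 = -1. Radius r = 2.
Part (a). Triangle bound: M_tri(r) = Σ_k |c_k| r^k
  = |2|·2^0 + |3|·2^1 + |3|·2^2 + |-1|·2^3
  = 2 + 6 + 12 + 8 = 28.
This bounds M(r) := max_{|z|=r} |p(z)| from above; equality holds iff all terms c_k z^k can be made to align in phase at a single z on |z|=r.
Part (b). At z = 2 (real, on the circle |z| = r):
  p(2) = (2)·2^0 + (3)·2^1 + (3)·2^2 + (-1)·2^3 = 12.
  |p(2)| = 12.
Check: |p(2)| = 12 ≤ 28 = M_tri(2). ✓ Equality does not hold at z = 2 (the coefficients have mixed signs, so the terms do not all align in phase there).

M_tri(2) = 28; |p(2)| = 12; equality at z=2: no.


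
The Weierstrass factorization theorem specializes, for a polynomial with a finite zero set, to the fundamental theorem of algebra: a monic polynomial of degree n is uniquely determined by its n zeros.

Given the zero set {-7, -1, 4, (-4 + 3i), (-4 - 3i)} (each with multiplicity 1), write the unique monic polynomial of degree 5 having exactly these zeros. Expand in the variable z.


The polynomial is p(z) = ∏_{α ∈ S} (z − α), where S = {-7, -1, 4, (-4 + 3i), (-4 - 3i)}.
Expanding the product yields: p(z) = z^5 + 12·z^4 + 32·z^3 -128·z^2 -849·z -700.
Note conjugate pairs combine to real quadratics: (z − (-4+3i))(z − (-4−3i)) = z² + 8z + 25.
The resulting polynomial has degree 5 and real coefficients as required.

p(z) = z^5 + 12·z^4 + 32·z^3 -128·z^2 -849·z -700.


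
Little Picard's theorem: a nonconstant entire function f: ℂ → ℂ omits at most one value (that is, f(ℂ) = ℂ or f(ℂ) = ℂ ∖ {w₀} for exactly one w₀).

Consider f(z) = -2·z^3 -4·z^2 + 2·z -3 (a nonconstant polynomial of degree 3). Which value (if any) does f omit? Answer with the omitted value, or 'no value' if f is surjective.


Little Picard bounds the complement of f(ℂ) to at most one point.
For every w ∈ ℂ, the equation p(z) − w = 0 is a nonconstant polynomial in z and hence has at least one root by the fundamental theorem of algebra. So p is surjective onto ℂ, omitting no value.

Omitted value: no value.


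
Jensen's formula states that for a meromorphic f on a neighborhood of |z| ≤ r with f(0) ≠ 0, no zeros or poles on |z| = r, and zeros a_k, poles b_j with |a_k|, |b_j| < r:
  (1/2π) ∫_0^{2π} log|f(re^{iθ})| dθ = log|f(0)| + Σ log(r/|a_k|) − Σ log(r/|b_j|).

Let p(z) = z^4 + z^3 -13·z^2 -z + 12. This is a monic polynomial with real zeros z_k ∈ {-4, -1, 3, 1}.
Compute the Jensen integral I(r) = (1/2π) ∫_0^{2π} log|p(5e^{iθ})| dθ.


Zeros: -4, -1, 1, 3; r = 5.
Inside |z| < r: -4, -1, 1, 3. Outside (|z| ≥ r): ∅.
p(0) = 12, so log|p(0)| = log(12) = 2.4849.
Apply Jensen: I(r) = log|p(0)| + Σ_k log(r/|z_k|), summed over zeros inside |z| < r.
  log(r/|z_k|) for z_k = -4: log(5/4) = 0.2231
  log(r/|z_k|) for z_k = -1: log(5/1) = 1.6094
  log(r/|z_k|) for z_k = 3: log(5/3) = 0.5108
  log(r/|z_k|) for z_k = 1: log(5/1) = 1.6094
Sum over inside zeros: 3.9528.
I(r) = log|p(0)| + (inside sum) = 2.4849 + 3.9528 = 6.4378.
Closed form (all zeros inside, monic): I(r) = n·log(r) = 4·log(5) = 6.4378. ✓

I(r) ≈ 6.4378.


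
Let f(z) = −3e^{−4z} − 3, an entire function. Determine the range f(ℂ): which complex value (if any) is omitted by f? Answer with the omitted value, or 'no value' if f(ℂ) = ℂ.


Little Picard bounds the complement of f(ℂ) to at most one point.
e^{−4z} is never zero on ℂ, so -3·e^{−4z} takes every value in ℂ ∖ {0}. Adding -3 shifts the range to ℂ ∖ {-3}. Thus f omits exactly the value -3.

Omitted value: -3.


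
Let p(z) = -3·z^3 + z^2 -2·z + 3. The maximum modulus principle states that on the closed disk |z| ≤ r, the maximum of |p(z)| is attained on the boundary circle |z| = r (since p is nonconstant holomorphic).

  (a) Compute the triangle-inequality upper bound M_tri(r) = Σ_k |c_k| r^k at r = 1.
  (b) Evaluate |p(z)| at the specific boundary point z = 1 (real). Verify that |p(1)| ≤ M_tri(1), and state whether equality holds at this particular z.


Coefficients: c_0 = 3, c_1 = -2, c_2 = 1, c_3 = -3. Radius r = 1.
Part (a). Triangle bound: M_tri(r) = Σ_k |c_k| r^k
  = |3|·1^0 + |-2|·1^1 + |1|·1^2 + |-3|·1^3
  = 3 + 2 + 1 + 3 = 9.
This bounds M(r) := max_{|z|=r} |p(z)| from above; equality holds iff all terms c_k z^k can be made to align in phase at a single z on |z|=r.
Part (b). At z = 1 (real, on the circle |z| = r):
  p(1) = (3)·1^0 + (-2)·1^1 + (1)·1^2 + (-3)·1^3 = -1.
  |p(1)| = 1.
Check: |p(1)| = 1 ≤ 9 = M_tri(1). ✓ Equality does not hold at z = 1 (the coefficients have mixed signs, so the terms do not all align in phase there).

M_tri(1) = 9; |p(1)| = 1; equality at z=1: no.


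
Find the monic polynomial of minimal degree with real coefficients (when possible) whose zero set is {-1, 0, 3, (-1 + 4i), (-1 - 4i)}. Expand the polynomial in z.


The polynomial is p(z) = ∏_{α ∈ S} (z − α), where S = {-1, 0, 3, (-1 + 4i), (-1 - 4i)}.
Expanding the product yields: p(z) = z^5 + 10·z^3 -40·z^2 -51·z.
Note conjugate pairs combine to real quadratics: (z − (-1+4i))(z − (-1−4i)) = z² + 2z + 17.
The resulting polynomial has degree 5 and real coefficients as required.

p(z) = z^5 + 10·z^3 -40·z^2 -51·z.


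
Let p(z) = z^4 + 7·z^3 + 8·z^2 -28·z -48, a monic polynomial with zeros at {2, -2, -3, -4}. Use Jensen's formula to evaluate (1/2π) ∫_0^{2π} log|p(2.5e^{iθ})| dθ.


Zeros: -4, -3, -2, 2; r = 2.5.
Inside |z| < r: -2, 2. Outside (|z| ≥ r): -4, -3.
p(0) = -48, so log|p(0)| = log(48) = 3.8712.
Apply Jensen: I(r) = log|p(0)| + Σ_k log(r/|z_k|), summed over zeros inside |z| < r.
  log(r/|z_k|) for z_k = 2: log(2.5/2) = 0.2231
  log(r/|z_k|) for z_k = -2: log(2.5/2) = 0.2231
  Outside zeros (-4, -3) contribute nothing to the Jensen sum.
Sum over inside zeros: 0.4463.
I(r) = log|p(0)| + (inside sum) = 3.8712 + 0.4463 = 4.3175.
Note: since some zeros are outside |z| ≤ r, the simplified n·log(r) form does NOT apply — only the inside zeros contribute.

I(r) ≈ 4.3175.


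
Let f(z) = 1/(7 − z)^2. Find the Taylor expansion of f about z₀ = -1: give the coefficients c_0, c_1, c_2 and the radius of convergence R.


Let w = z − z₀, so z = z₀ + w.
Then 7 − z = 7 − (z₀ + w) = (7 − z₀) − w = 8 − w.
f(z) = 1/(8 − w)^2 = (1/(8)^2) · (1 − w/(8))^{−2}.
By the binomial series (1−u)^{−2} = Σ_{n≥0} C(n+1, 1) u^n for |u|<1, with u = w/(8):
  c_n = C(n+1, 1) / (8)^(n+2).
  c_0 = 1/(8)^2 = 1/64.
  c_1 = 2/(8)^3 = 1/256.
  c_2 = 3/(8)^4 = 3/4096.
The series is valid for |w/d| < 1, i.e. |z − z₀| < |d|.
Radius of convergence: R = |7 − z₀| = |8| = 8 (distance from z₀ to the singularity z = 7).

c_0 = 1/64, c_1 = 1/256, c_2 = 3/4096; R = 8.


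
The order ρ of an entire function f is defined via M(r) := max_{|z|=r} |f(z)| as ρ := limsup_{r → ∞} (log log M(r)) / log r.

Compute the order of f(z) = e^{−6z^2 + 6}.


|e^{−6z^2 + 6}| = e^{Re(-6·z^2) + 6} ≤ e^{6|z|^2 + 6} = e^{6r^2 + 6} on |z| = r, so ρ ≤ 2. Choosing z on |z|=r so that -6·z^2 is real positive (always possible by picking arg z appropriately) gives |f(z)| = e^{6r^2 + 6}, matching the bound. The additive constant 6 does not affect log log M(r) ~ 2·log r. Hence ρ = 2.
Therefore ρ = 2.

Order ρ = 2.


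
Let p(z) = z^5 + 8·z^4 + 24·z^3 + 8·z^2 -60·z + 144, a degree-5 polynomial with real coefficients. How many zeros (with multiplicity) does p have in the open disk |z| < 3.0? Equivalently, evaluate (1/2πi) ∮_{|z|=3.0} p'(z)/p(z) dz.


The zeros of p are: -4, (1 + 1i), (1 - 1i), (-3 + 3i), (-3 - 3i).
Their magnitudes are: 4, 1.414, 1.414, 4.243, 4.243.
Zeros with |z| < R = 3.0: (1 + 1i), (1 - 1i).
Count = 2.
By the argument principle, (1/2πi) ∮_{|z|=R} p'(z)/p(z) dz equals exactly this count.

Number of zeros inside |z| < 3.0: 2.


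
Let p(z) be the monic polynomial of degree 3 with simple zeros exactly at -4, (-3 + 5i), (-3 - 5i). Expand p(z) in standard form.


The polynomial is p(z) = ∏_{α ∈ S} (z − α), where S = {-4, (-3 + 5i), (-3 - 5i)}.
Expanding the product yields: p(z) = z^3 + 10·z^2 + 58·z + 136.
Note conjugate pairs combine to real quadratics: (z − (-3+5i))(z − (-3−5i)) = z² + 6z + 34.
The resulting polynomial has degree 3 and real coefficients as required.

p(z) = z^3 + 10·z^2 + 58·z + 136.


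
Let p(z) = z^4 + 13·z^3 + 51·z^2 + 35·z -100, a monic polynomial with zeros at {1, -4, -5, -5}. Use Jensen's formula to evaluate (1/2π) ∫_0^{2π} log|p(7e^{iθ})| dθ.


Zeros: -5, -5, -4, 1; r = 7.
Inside |z| < r: -5, -5, -4, 1. Outside (|z| ≥ r): ∅.
p(0) = -100, so log|p(0)| = log(100) = 4.6052.
Apply Jensen: I(r) = log|p(0)| + Σ_k log(r/|z_k|), summed over zeros inside |z| < r.
  log(r/|z_k|) for z_k = 1: log(7/1) = 1.9459
  log(r/|z_k|) for z_k = -4: log(7/4) = 0.5596
  log(r/|z_k|) for z_k = -5: log(7/5) = 0.3365
  log(r/|z_k|) for z_k = -5: log(7/5) = 0.3365
Sum over inside zeros: 3.1785.
I(r) = log|p(0)| + (inside sum) = 4.6052 + 3.1785 = 7.7836.
Closed form (all zeros inside, monic): I(r) = n·log(r) = 4·log(7) = 7.7836. ✓

I(r) ≈ 7.7836.


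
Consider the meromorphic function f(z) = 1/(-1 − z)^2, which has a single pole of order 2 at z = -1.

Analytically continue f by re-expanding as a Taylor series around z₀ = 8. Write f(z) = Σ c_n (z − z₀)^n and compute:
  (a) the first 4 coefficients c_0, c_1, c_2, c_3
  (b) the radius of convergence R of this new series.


Let w = z − z₀, so z = z₀ + w.
Then -1 − z = -1 − (z₀ + w) = (-1 − z₀) − w = -9 − w.
f(z) = 1/(-9 − w)^2 = (1/(-9)^2) · (1 − w/(-9))^{−2}.
By the binomial series (1−u)^{−2} = Σ_{n≥0} C(n+1, 1) u^n for |u|<1, with u = w/(-9):
  c_n = C(n+1, 1) / (-9)^(n+2).
  c_0 = 1/(-9)^2 = 1/81.
  c_1 = 2/(-9)^3 = -2/729.
  c_2 = 3/(-9)^4 = 1/2187.
  c_3 = 4/(-9)^5 = -4/59049.
The series is valid for |w/d| < 1, i.e. |z − z₀| < |d|.
Radius of convergence: R = |-1 − z₀| = |-9| = 9 (distance from z₀ to the singularity z = -1).

c_0 = 1/81, c_1 = -2/729, c_2 = 1/2187, c_3 = -4/59049; R = 9.


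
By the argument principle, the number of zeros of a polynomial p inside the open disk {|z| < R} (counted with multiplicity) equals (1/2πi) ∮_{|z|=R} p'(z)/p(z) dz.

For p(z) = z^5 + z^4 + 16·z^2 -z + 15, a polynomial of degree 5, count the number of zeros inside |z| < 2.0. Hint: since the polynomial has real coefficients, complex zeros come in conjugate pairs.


The zeros of p are: (0 + 1i), (0 - 1i), -3, (1 + 2i), (1 - 2i).
Their magnitudes are: 1, 1, 3, 2.236, 2.236.
Zeros with |z| < R = 2.0: (0 + 1i), (0 - 1i).
Count = 2.
By the argument principle, (1/2πi) ∮_{|z|=R} p'(z)/p(z) dz equals exactly this count.

Number of zeros inside |z| < 2.0: 2.


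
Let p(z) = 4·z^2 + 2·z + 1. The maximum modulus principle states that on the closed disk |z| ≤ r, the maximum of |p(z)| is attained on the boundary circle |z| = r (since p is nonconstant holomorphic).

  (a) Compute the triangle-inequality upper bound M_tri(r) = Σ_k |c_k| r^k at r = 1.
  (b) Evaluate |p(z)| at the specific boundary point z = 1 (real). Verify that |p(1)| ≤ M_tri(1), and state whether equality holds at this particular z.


Coefficients: c_0 = 1, c_1 = 2, c_2 = 4. Radius r = 1.
Part (a). Triangle bound: M_tri(r) = Σ_k |c_k| r^k
  = |1|·1^0 + |2|·1^1 + |4|·1^2
  = 1 + 2 + 4 = 7.
This bounds M(r) := max_{|z|=r} |p(z)| from above; equality holds iff all terms c_k z^k can be made to align in phase at a single z on |z|=r.
Part (b). At z = 1 (real, on the circle |z| = r):
  p(1) = (1)·1^0 + (2)·1^1 + (4)·1^2 = 7.
  |p(1)| = 7.
Since all nonzero coefficients share the same sign, |p(1)| = 7 = M_tri(1); the triangle bound is attained at z = 1, so in fact M(r) = 7.

M_tri(1) = 7; |p(1)| = 7; equality at z=1: yes.


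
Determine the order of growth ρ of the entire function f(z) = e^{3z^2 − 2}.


|e^{3z^2 − 2}| = e^{Re(3·z^2) + -2} ≤ e^{3|z|^2 + -2} = e^{3r^2 + -2} on |z| = r, so ρ ≤ 2. Choosing z on |z|=r so that 3·z^2 is real positive (always possible by picking arg z appropriately) gives |f(z)| = e^{3r^2 + -2}, matching the bound. The additive constant -2 does not affect log log M(r) ~ 2·log r. Hence ρ = 2.
Therefore ρ = 2.

Order ρ = 2.


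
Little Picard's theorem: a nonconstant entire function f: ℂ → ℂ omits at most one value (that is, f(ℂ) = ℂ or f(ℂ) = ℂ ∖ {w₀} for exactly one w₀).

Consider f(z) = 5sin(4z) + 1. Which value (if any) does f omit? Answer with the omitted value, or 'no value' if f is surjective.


Little Picard bounds the complement of f(ℂ) to at most one point.
sin is entire and surjective onto ℂ: for every w ∈ ℂ, sin(ζ) = w has a solution ζ ∈ ℂ (e.g., via the complex inverse arcsin). With ζ = 4z this gives z = ζ/(4). Then 5·sin(4z) takes every value in 5·ℂ = ℂ, and adding 1 is a bijection of ℂ. So f is surjective and omits no value. (Note: only on the real line is sin bounded by [−1, 1].)

Omitted value: no value.


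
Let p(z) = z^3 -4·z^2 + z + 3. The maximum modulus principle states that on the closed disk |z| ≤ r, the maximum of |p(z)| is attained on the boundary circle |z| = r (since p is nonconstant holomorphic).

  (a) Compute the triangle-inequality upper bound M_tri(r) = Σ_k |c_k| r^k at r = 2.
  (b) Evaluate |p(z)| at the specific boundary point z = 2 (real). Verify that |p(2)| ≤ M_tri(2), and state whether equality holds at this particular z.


Coefficients: c_0 = 3, c_1 = 1, c_2 = -4, c_3 = 1. Radius r = 2.
Part (a). Triangle bound: M_tri(r) = Σ_k |c_k| r^k
  = |3|·2^0 + |1|·2^1 + |-4|·2^2 + |1|·2^3
  = 3 + 2 + 16 + 8 = 29.
This bounds M(r) := max_{|z|=r} |p(z)| from above; equality holds iff all terms c_k z^k can be made to align in phase at a single z on |z|=r.
Part (b). At z = 2 (real, on the circle |z| = r):
  p(2) = (3)·2^0 + (1)·2^1 + (-4)·2^2 + (1)·2^3 = -3.
  |p(2)| = 3.
Check: |p(2)| = 3 ≤ 29 = M_tri(2). ✓ Equality does not hold at z = 2 (the coefficients have mixed signs, so the terms do not all align in phase there).

M_tri(2) = 29; |p(2)| = 3; equality at z=2: no.


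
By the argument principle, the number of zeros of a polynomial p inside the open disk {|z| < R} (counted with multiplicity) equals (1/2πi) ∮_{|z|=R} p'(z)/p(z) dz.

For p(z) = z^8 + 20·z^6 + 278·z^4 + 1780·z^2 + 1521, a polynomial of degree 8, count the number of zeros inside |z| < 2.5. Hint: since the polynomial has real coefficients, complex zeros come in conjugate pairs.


The zeros of p are: (-2 + 3i), (-2 - 3i), (2 + 3i), (2 - 3i), (0 + 3i), (0 - 3i), (0 + 1i), (0 - 1i).
Their magnitudes are: 3.606, 3.606, 3.606, 3.606, 3, 3, 1, 1.
Zeros with |z| < R = 2.5: (0 + 1i), (0 - 1i).
Count = 2.
By the argument principle, (1/2πi) ∮_{|z|=R} p'(z)/p(z) dz equals exactly this count.

Number of zeros inside |z| < 2.5: 2.


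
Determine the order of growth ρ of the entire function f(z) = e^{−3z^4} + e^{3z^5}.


Each summand is entire of order 4 and 5 respectively (as in the single-exponential case). The order of a sum is at most the max of the orders, so ρ ≤ 5. For the lower bound: on |z|=r choose arg z so that 3z^5 is real positive; then |e^{3z^5}| = e^{3r^5} while |e^{-3z^4}| ≤ e^{3r^4} = o(e^{3r^5}). So |f| ≥ e^{3r^5}(1 − o(1)) and ρ ≥ 5. Hence ρ = max(4, 5) = 5.
Therefore ρ = 5.

Order ρ = 5.


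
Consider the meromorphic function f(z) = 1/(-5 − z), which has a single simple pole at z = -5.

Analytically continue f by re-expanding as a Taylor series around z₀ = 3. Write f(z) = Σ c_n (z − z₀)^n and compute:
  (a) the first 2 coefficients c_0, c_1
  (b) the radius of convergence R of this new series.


Let w = z − z₀, so z = z₀ + w.
Then -5 − z = -5 − (z₀ + w) = (-5 − z₀) − w = -8 − w.
f(z) = 1/(-8 − w) = (1/(-8)) · 1/(1 − w/(-8)) = Σ_{n≥0} w^n / (-8)^(n+1).
So c_n = 1/(-8)^(n+1):
  c_0 = 1/(-8)^1 = -1/8.
  c_1 = 1/(-8)^2 = 1/64.
The series is valid for |w/d| < 1, i.e. |z − z₀| < |d|.
Radius of convergence: R = |-5 − z₀| = |-8| = 8 (distance from z₀ to the singularity z = -5).

c_0 = -1/8, c_1 = 1/64; R = 8.


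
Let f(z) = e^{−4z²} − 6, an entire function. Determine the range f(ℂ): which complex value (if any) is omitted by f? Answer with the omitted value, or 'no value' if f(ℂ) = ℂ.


Little Picard bounds the complement of f(ℂ) to at most one point.
The exponent g(z) = −4z² is a nonconstant polynomial, hence surjective onto ℂ. So e^{g(z)} takes every value in {e^w : w ∈ ℂ} = ℂ ∖ {0}. Adding -6 shifts the range to ℂ ∖ {-6}. f omits exactly -6.

Omitted value: -6.


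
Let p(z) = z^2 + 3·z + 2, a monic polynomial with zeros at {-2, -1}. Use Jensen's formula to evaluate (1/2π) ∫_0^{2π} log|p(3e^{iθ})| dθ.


Zeros: -2, -1; r = 3.
Inside |z| < r: -2, -1. Outside (|z| ≥ r): ∅.
p(0) = 2, so log|p(0)| = log(2) = 0.6931.
Apply Jensen: I(r) = log|p(0)| + Σ_k log(r/|z_k|), summed over zeros inside |z| < r.
  log(r/|z_k|) for z_k = -2: log(3/2) = 0.4055
  log(r/|z_k|) for z_k = -1: log(3/1) = 1.0986
Sum over inside zeros: 1.5041.
I(r) = log|p(0)| + (inside sum) = 0.6931 + 1.5041 = 2.1972.
Closed form (all zeros inside, monic): I(r) = n·log(r) = 2·log(3) = 2.1972. ✓

I(r) ≈ 2.1972.


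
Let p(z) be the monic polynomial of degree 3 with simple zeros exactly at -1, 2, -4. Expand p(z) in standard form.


The polynomial is p(z) = ∏_{α ∈ S} (z − α), where S = {-1, 2, -4}.
Expanding the product yields: p(z) = z^3 + 3·z^2 -6·z -8.
The resulting polynomial has degree 3 and real coefficients as required.

p(z) = z^3 + 3·z^2 -6·z -8.


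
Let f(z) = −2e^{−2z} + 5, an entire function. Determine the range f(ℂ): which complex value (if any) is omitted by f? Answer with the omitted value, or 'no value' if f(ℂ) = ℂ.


Little Picard bounds the complement of f(ℂ) to at most one point.
e^{−2z} is never zero on ℂ, so -2·e^{−2z} takes every value in ℂ ∖ {0}. Adding 5 shifts the range to ℂ ∖ {5}. Thus f omits exactly the value 5.

Omitted value: 5.


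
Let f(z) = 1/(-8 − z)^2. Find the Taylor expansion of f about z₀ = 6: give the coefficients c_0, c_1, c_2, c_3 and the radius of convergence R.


Let w = z − z₀, so z = z₀ + w.
Then -8 − z = -8 − (z₀ + w) = (-8 − z₀) − w = -14 − w.
f(z) = 1/(-14 − w)^2 = (1/(-14)^2) · (1 − w/(-14))^{−2}.
By the binomial series (1−u)^{−2} = Σ_{n≥0} C(n+1, 1) u^n for |u|<1, with u = w/(-14):
  c_n = C(n+1, 1) / (-14)^(n+2).
  c_0 = 1/(-14)^2 = 1/196.
  c_1 = 2/(-14)^3 = -1/1372.
  c_2 = 3/(-14)^4 = 3/38416.
  c_3 = 4/(-14)^5 = -1/134456.
The series is valid for |w/d| < 1, i.e. |z − z₀| < |d|.
Radius of convergence: R = |-8 − z₀| = |-14| = 14 (distance from z₀ to the singularity z = -8).

c_0 = 1/196, c_1 = -1/1372, c_2 = 3/38416, c_3 = -1/134456; R = 14.


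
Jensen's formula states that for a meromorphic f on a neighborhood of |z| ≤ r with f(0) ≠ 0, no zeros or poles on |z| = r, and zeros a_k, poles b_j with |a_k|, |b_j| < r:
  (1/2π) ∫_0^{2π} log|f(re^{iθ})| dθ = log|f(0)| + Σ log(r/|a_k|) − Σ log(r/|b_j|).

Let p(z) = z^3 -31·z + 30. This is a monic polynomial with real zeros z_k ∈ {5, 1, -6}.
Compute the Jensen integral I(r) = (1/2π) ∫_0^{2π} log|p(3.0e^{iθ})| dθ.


Zeros: -6, 1, 5; r = 3.0.
Inside |z| < r: 1. Outside (|z| ≥ r): -6, 5.
p(0) = 30, so log|p(0)| = log(30) = 3.4012.
Apply Jensen: I(r) = log|p(0)| + Σ_k log(r/|z_k|), summed over zeros inside |z| < r.
  log(r/|z_k|) for z_k = 1: log(3.0/1) = 1.0986
  Outside zeros (-6, 5) contribute nothing to the Jensen sum.
Sum over inside zeros: 1.0986.
I(r) = log|p(0)| + (inside sum) = 3.4012 + 1.0986 = 4.4998.
Note: since some zeros are outside |z| ≤ r, the simplified n·log(r) form does NOT apply — only the inside zeros contribute.

I(r) ≈ 4.4998.


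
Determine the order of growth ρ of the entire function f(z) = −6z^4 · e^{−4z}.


M(r) = max_{|z|=r} |-6|·|z|^4·|e^{−4z}| = 6·r^4 · e^{4r^1} (the factors attain their maxima compatibly on |z|=r). Then log M(r) = log 6 + 4·log r + 4r^1, dominated by the last term, so log log M(r) ~ 1·log r. The polynomial factor -6z^4 contributes only a log r term and does not affect the order. ρ = 1.
Therefore ρ = 1.

Order ρ = 1.


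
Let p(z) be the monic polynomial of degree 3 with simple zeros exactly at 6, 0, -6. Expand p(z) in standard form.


The polynomial is p(z) = ∏_{α ∈ S} (z − α), where S = {6, 0, -6}.
Expanding the product yields: p(z) = z^3 -36·z.
The resulting polynomial has degree 3 and real coefficients as required.

p(z) = z^3 -36·z.


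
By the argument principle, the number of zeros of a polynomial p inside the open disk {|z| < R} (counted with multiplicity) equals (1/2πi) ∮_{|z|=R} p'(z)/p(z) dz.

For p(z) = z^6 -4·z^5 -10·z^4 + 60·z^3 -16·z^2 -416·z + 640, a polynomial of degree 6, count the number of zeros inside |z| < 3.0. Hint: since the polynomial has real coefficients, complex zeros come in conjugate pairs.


The zeros of p are: (-3 + 1i), (-3 - 1i), 2, (2 + 2i), (2 - 2i), 4.
Their magnitudes are: 3.162, 3.162, 2, 2.828, 2.828, 4.
Zeros with |z| < R = 3.0: 2, (2 + 2i), (2 - 2i).
Count = 3.
By the argument principle, (1/2πi) ∮_{|z|=R} p'(z)/p(z) dz equals exactly this count.

Number of zeros inside |z| < 3.0: 3.


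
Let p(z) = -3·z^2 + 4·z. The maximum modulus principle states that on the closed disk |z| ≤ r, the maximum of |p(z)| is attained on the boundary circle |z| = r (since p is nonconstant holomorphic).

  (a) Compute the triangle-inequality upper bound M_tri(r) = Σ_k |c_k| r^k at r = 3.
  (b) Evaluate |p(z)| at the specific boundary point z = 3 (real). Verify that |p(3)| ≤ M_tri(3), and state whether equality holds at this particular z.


Coefficients: c_0 = 0, c_1 = 4, c_2 = -3. Radius r = 3.
Part (a). Triangle bound: M_tri(r) = Σ_k |c_k| r^k
  = |0|·3^0 + |4|·3^1 + |-3|·3^2
  = 0 + 12 + 27 = 39.
This bounds M(r) := max_{|z|=r} |p(z)| from above; equality holds iff all terms c_k z^k can be made to align in phase at a single z on |z|=r.
Part (b). At z = 3 (real, on the circle |z| = r):
  p(3) = (0)·3^0 + (4)·3^1 + (-3)·3^2 = -15.
  |p(3)| = 15.
Check: |p(3)| = 15 ≤ 39 = M_tri(3). ✓ Equality does not hold at z = 3 (the coefficients have mixed signs, so the terms do not all align in phase there).

M_tri(3) = 39; |p(3)| = 15; equality at z=3: no.
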